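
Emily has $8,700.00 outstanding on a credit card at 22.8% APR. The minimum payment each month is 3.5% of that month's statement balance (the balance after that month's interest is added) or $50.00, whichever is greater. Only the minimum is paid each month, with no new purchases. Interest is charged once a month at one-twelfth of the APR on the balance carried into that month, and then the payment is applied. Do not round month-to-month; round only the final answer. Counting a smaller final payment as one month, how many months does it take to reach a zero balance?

150 months

Monthly rate r = 22.8%/12 = 1.9% = 0.019.
While 3.5% of the post-interest balance exceeds $50.00, each month B ← (B·(1+r))·(1 − 0.035), i.e. B shrinks by the factor (1+r)·0.965 = 0.98333.
This holds for months 1–109. Entering month 110 the balance is $1,393.10; 3.5% of the post-interest balance is now below $50.00, so the flat $50.00 minimum applies from here.
From month 110 a fixed $50.00 at rate r clears $1,393.10 in 41 more payments. Total: 109 + 41 = 150 months.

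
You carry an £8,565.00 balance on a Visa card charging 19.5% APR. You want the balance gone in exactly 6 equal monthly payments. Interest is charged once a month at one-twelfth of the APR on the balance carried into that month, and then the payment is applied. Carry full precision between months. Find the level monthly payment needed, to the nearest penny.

Monthly rate r = 19.5%/12 = 1.625% = 0.01625.
Level-payment amortization: P = B₀·r / (1 − (1+r)^(−n)) = 8565.00·0.01625 / (1 − 1.01625^(−6)).
Denominator 1 − (1+r)^(−6) = 0.0921864758.
P = 139.181 / 0.0921864758 ≈ 1509.78.

£1,509.78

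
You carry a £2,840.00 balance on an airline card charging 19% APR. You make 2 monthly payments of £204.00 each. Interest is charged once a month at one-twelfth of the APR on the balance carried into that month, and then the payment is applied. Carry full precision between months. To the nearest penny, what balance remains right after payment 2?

Monthly rate r = 19%/12 = 1.58333% = 0.0158333.
Each month: B ← B·(1+r) − £204.00.
Month 1: interest £44.97; balance after payment £2,680.97.
Month 2: interest £42.45; balance after payment £2,519.42.

£2,519.42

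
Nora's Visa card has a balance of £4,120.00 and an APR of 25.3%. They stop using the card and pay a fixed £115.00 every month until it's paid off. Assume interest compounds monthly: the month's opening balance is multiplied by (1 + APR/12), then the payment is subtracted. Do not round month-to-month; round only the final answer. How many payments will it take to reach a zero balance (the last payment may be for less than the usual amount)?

Monthly rate r = 25.3%/12 = 2.10833% = 0.0210833.
Recurrence: B ← B·(1+r) − £115.00.
Month 1: interest £86.86; balance after payment £4,091.86.
Month 2: interest £86.27; balance after payment £4,063.13.
Closed form: n = −ln(1 − rB₀/P)/ln(1+r) = −ln(0.24467)/ln(1.02108) ≈ 67.477, so the balance reaches zero during payment 68.

68 months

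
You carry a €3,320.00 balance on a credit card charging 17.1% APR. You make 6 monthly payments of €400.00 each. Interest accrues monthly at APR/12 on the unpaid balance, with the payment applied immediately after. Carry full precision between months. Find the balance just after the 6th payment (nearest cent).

€1,127.02

Monthly rate r = 17.1%/12 = 1.425% = 0.01425.
Each month: B ← B·(1+r) − €400.00.
Month 1: interest €47.31; balance after payment €2,967.31.
Month 2: interest €42.28; balance after payment €2,609.59.
Month 3: interest €37.19; balance after payment €2,246.78.
Month 4: interest €32.02; balance after payment €1,878.80.
Month 5: interest €26.77; balance after payment €1,505.57.
Month 6: interest €21.45; balance after payment €1,127.02.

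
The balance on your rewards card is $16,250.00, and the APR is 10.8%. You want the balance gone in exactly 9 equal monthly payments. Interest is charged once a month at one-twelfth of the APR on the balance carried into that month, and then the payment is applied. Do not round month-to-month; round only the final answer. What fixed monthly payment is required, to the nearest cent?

$1,887.78

Monthly rate r = 10.8%/12 = 0.9% = 0.009.
Level-payment amortization: P = B₀·r / (1 − (1+r)^(−n)) = 16250.00·0.009 / (1 − 1.009^(−9)).
Denominator 1 − (1+r)^(−9) = 0.0774721117.
P = 146.25 / 0.0774721117 ≈ 1887.78.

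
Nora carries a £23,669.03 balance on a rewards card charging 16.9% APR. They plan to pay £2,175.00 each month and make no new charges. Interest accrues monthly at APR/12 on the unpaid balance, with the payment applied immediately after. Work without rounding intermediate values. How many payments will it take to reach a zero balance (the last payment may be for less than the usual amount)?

Monthly rate r = 16.9%/12 = 1.40833% = 0.0140833.
Recurrence: B ← B·(1+r) − £2,175.00.
Month 1: interest £333.34; balance after payment £21,827.37.
Month 2: interest £307.40; balance after payment £19,959.77.
Closed form: n = −ln(1 − rB₀/P)/ln(1+r) = −ln(0.84674)/ln(1.01408) ≈ 11.896, so the balance reaches zero during payment 12.

12 months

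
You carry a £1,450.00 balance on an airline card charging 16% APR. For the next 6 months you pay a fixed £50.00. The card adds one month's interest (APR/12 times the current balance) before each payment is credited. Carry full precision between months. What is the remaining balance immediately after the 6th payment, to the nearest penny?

Monthly rate r = 16%/12 = 1.33333% = 0.0133333.
Each month: B ← B·(1+r) − £50.00.
Month 1: interest £19.33; balance after payment £1,419.33.
Month 2: interest £18.92; balance after payment £1,388.26.
Month 3: interest £18.51; balance after payment £1,356.77.
Month 4: interest £18.09; balance after payment £1,324.86.
Month 5: interest £17.66; balance after payment £1,292.52.
Month 6: interest £17.23; balance after payment £1,259.76.

£1,259.76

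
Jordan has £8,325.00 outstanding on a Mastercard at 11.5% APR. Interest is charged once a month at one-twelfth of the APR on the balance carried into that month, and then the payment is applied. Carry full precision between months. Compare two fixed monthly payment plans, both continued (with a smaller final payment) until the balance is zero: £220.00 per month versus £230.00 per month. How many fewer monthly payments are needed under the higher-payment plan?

Monthly rate r = 11.5%/12 = 0.958333% = 0.00958333.
At £220.00/mo: n = ⌈−ln(1 − rB₀/P)/ln(1+r)⌉ = 48 payments (last £49.82); total interest = total paid − £8,325.00 = £2,064.82.
At £230.00/mo: 45 payments (last £152.84); total interest £1,947.84.
Payments saved = 48 − 45 = 3.

3 fewer payments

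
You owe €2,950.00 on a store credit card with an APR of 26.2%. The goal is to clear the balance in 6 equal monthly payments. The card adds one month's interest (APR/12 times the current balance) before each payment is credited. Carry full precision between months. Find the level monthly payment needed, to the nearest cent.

Monthly rate r = 26.2%/12 = 2.18333% = 0.0218333.
Level-payment amortization: P = B₀·r / (1 − (1+r)^(−n)) = 2950.00·0.0218333 / (1 − 1.02183^(−6)).
Denominator 1 − (1+r)^(−6) = 0.121544825.
P = 64.4083 / 0.121544825 ≈ 529.91.

€529.91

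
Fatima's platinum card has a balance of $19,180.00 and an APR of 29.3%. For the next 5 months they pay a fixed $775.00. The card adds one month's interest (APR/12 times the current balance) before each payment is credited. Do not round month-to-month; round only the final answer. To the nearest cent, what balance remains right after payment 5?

Monthly rate r = 29.3%/12 = 2.44167% = 0.0244167.
Each month: B ← B·(1+r) − $775.00.
Month 1: interest $468.31; balance after payment $18,873.31.
Month 2: interest $460.82; balance after payment $18,559.14.
Month 3: interest $453.15; balance after payment $18,237.29.
Month 4: interest $445.29; balance after payment $17,907.58.
Month 5: interest $437.24; balance after payment $17,569.82.

$17,569.82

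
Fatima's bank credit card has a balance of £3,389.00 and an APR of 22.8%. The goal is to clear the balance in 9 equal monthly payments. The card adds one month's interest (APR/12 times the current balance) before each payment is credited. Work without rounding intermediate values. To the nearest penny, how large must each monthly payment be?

£413.23

Monthly rate r = 22.8%/12 = 1.9% = 0.019.
Level-payment amortization: P = B₀·r / (1 − (1+r)^(−n)) = 3389.00·0.019 / (1 − 1.019^(−9)).
Denominator 1 − (1+r)^(−9) = 0.155825277.
P = 64.391 / 0.155825277 ≈ 413.23.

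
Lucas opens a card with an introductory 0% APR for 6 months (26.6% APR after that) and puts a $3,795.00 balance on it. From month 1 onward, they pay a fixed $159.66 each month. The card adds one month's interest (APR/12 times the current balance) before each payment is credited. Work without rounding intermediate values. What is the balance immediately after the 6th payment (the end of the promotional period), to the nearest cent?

$2,837.04

Promo months 1–6 at r₀ = 0%/12 = 0; months 7+ at r₁ = 26.6%/12 = 0.0221667.
After month 6 (no interest yet): B = $3,795.00 − 6·$159.66 = $2,837.04.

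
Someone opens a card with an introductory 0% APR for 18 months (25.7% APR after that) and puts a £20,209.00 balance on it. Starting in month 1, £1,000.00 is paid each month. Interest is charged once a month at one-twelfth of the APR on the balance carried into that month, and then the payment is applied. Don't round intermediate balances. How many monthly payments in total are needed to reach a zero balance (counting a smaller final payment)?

Promo months 1–18 at r₀ = 0%/12 = 0; months 19+ at r₁ = 25.7%/12 = 0.0214167.
After month 18 (no interest yet): B = £20,209.00 − 18·£1,000.00 = £2,209.00.
Then at r₁ with £1,000.00/mo: n₂ = −ln(1 − r₁·B/P)/ln(1+r₁) ≈ 2.29 → 3 more payments.

21 payments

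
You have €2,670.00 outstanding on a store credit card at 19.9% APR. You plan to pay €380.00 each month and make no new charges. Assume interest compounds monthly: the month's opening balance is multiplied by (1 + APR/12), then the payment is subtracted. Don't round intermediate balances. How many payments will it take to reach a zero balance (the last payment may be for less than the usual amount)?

Monthly rate r = 19.9%/12 = 1.65833% = 0.0165833.
Recurrence: B ← B·(1+r) − €380.00.
Month 1: interest €44.28; balance after payment €2,334.28.
Month 2: interest €38.71; balance after payment €1,992.99.
Closed form: n = −ln(1 − rB₀/P)/ln(1+r) = −ln(0.88348)/ln(1.01658) ≈ 7.532, so the balance reaches zero during payment 8.

8 payments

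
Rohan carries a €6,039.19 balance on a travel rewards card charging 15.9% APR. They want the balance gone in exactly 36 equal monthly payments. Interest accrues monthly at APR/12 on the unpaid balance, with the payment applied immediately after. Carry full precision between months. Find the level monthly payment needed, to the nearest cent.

€212.02

Monthly rate r = 15.9%/12 = 1.325% = 0.01325.
Level-payment amortization: P = B₀·r / (1 − (1+r)^(−n)) = 6039.19·0.01325 / (1 − 1.01325^(−36)).
Denominator 1 − (1+r)^(−36) = 0.377410269.
P = 80.0193 / 0.377410269 ≈ 212.02.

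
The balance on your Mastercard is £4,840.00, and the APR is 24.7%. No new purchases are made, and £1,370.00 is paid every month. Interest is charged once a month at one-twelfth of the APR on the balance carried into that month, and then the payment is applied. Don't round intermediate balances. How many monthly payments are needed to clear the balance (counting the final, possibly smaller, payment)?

4 payments

Monthly rate r = 24.7%/12 = 2.05833% = 0.0205833.
Recurrence: B ← B·(1+r) − £1,370.00.
Month 1: interest £99.62; balance after payment £3,569.62.
Month 2: interest £73.47; balance after payment £2,273.10.
Month 3: interest £46.79; balance after payment £949.89.
Month 4: interest £19.55; balance after payment £0.00.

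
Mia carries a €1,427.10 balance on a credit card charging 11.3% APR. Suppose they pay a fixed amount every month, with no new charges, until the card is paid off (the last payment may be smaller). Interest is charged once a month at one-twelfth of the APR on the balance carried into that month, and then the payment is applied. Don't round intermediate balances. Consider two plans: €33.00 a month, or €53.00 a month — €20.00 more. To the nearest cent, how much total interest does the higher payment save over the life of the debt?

€187.56

Monthly rate r = 11.3%/12 = 0.941667% = 0.00941667.
At €33.00/mo: n = ⌈−ln(1 − rB₀/P)/ln(1+r)⌉ = 56 payments (last €26.26); total interest = total paid − €1,427.10 = €414.16.
At €53.00/mo: 32 payments (last €10.70); total interest €226.60.
Interest saved = €414.16 − €226.60 = €187.56.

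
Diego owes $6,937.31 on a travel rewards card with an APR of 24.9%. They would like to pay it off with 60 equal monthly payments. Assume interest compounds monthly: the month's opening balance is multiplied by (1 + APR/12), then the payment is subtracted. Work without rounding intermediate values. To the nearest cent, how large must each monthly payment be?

$203.21

Monthly rate r = 24.9%/12 = 2.075% = 0.02075.
Level-payment amortization: P = B₀·r / (1 − (1+r)^(−n)) = 6937.31·0.02075 / (1 − 1.02075^(−60)).
Denominator 1 − (1+r)^(−60) = 0.708366987.
P = 143.949 / 0.708366987 ≈ 203.21.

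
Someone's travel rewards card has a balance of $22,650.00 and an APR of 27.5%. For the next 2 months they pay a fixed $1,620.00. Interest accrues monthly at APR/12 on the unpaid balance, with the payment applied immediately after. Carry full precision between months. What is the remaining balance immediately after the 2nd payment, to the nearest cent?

Monthly rate r = 27.5%/12 = 2.29167% = 0.0229167.
Each month: B ← B·(1+r) − $1,620.00.
Month 1: interest $519.06; balance after payment $21,549.06.
Month 2: interest $493.83; balance after payment $20,422.90.

$20,422.90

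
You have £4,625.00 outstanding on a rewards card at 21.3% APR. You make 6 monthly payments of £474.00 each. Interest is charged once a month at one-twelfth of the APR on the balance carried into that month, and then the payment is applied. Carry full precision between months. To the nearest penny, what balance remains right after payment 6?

£2,166.71

Monthly rate r = 21.3%/12 = 1.775% = 0.01775.
Each month: B ← B·(1+r) − £474.00.
Month 1: interest £82.09; balance after payment £4,233.09.
Month 2: interest £75.14; balance after payment £3,834.23.
Month 3: interest £68.06; balance after payment £3,428.29.
Month 4: interest £60.85; balance after payment £3,015.14.
Month 5: interest £53.52; balance after payment £2,594.66.
Month 6: interest £46.06; balance after payment £2,166.71.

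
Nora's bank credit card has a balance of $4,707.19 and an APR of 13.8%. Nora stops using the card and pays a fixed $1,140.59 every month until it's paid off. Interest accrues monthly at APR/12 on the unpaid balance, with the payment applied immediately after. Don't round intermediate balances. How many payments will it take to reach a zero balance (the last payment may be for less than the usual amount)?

5 months

Monthly rate r = 13.8%/12 = 1.15% = 0.0115.
Recurrence: B ← B·(1+r) − $1,140.59.
Month 1: interest $54.13; balance after payment $3,620.73.
Month 2: interest $41.64; balance after payment $2,521.78.
Month 3: interest $29.00; balance after payment $1,410.19.
Month 4: interest $16.22; balance after payment $285.82.
Month 5: interest $3.29; balance after payment $0.00.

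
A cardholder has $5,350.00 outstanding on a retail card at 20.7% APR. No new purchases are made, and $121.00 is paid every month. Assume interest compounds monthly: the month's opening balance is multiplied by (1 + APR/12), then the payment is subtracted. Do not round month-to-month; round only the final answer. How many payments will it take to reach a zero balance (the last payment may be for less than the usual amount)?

Monthly rate r = 20.7%/12 = 1.725% = 0.01725.
Recurrence: B ← B·(1+r) − $121.00.
Month 1: interest $92.29; balance after payment $5,321.29.
Month 2: interest $91.79; balance after payment $5,292.08.
Closed form: n = −ln(1 − rB₀/P)/ln(1+r) = −ln(0.23729)/ln(1.01725) ≈ 84.106, so the balance reaches zero during payment 85.

85 payments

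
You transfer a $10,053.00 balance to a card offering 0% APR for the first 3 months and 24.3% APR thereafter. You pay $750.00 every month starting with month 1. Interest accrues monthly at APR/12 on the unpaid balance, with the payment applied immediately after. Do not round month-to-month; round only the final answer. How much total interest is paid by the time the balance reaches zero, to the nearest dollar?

Promo months 1–3 at r₀ = 0%/12 = 0; months 4+ at r₁ = 24.3%/12 = 0.02025.
After month 3 (no interest yet): B = $10,053.00 − 3·$750.00 = $7,803.00.
Then at r₁ with $750.00/mo: n₂ = −ln(1 − r₁·B/P)/ln(1+r₁) ≈ 11.80 → 12 more payments.
Total paid = 14·$750.00 + $602.02 = $11,102.02; interest = $11,102.02 − $10,053.00 = $1,049.02.

$1,049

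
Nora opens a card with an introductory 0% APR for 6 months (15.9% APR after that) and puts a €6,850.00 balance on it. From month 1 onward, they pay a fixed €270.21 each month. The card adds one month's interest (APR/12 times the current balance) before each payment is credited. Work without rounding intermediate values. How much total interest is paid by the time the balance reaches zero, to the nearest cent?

€853.06

Promo months 1–6 at r₀ = 0%/12 = 0; months 7+ at r₁ = 15.9%/12 = 0.01325.
After month 6 (no interest yet): B = €6,850.00 − 6·€270.21 = €5,228.74.
Then at r₁ with €270.21/mo: n₂ = −ln(1 − r₁·B/P)/ln(1+r₁) ≈ 22.51 → 23 more payments.
Total paid = 28·€270.21 + €137.18 = €7,703.06; interest = €7,703.06 − €6,850.00 = €853.06.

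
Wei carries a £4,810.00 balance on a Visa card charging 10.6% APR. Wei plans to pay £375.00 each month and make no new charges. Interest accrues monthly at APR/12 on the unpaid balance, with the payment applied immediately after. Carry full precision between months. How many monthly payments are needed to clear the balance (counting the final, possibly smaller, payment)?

Monthly rate r = 10.6%/12 = 0.883333% = 0.00883333.
Recurrence: B ← B·(1+r) − £375.00.
Month 1: interest £42.49; balance after payment £4,477.49.
Month 2: interest £39.55; balance after payment £4,142.04.
Closed form: n = −ln(1 − rB₀/P)/ln(1+r) = −ln(0.8867)/ln(1.00883) ≈ 13.673, so the balance reaches zero during payment 14.

14 months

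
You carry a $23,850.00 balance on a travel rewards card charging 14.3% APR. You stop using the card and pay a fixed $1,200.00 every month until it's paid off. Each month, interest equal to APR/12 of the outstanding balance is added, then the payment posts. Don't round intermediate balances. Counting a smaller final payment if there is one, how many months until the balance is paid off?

Monthly rate r = 14.3%/12 = 1.19167% = 0.0119167.
Recurrence: B ← B·(1+r) − $1,200.00.
Month 1: interest $284.21; balance after payment $22,934.21.
Month 2: interest $273.30; balance after payment $22,007.51.
Closed form: n = −ln(1 − rB₀/P)/ln(1+r) = −ln(0.76316)/ln(1.01192) ≈ 22.817, so the balance reaches zero during payment 23.

23 months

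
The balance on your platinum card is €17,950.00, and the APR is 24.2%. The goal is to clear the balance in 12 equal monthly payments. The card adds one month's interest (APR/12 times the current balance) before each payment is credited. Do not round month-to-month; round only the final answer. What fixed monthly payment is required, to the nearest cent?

€1,699.08

Monthly rate r = 24.2%/12 = 2.01667% = 0.0201667.
Level-payment amortization: P = B₀·r / (1 − (1+r)^(−n)) = 17950.00·0.0201667 / (1 − 1.02017^(−12)).
Denominator 1 − (1+r)^(−12) = 0.213051249.
P = 361.992 / 0.213051249 ≈ 1699.08.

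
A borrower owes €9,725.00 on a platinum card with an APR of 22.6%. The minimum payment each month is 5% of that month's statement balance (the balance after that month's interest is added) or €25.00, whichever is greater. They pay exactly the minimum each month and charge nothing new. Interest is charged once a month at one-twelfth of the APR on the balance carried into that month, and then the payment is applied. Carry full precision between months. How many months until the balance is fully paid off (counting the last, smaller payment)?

Monthly rate r = 22.6%/12 = 1.88333% = 0.0188333.
While 5% of the post-interest balance exceeds €25.00, each month B ← (B·(1+r))·(1 − 0.05), i.e. B shrinks by the factor (1+r)·0.95 = 0.96789.
This holds for months 1–92. Entering month 93 the balance is €483.00; 5% of the post-interest balance is now below €25.00, so the flat €25.00 minimum applies from here.
From month 93 a fixed €25.00 at rate r clears €483.00 in 25 more payments. Total: 92 + 25 = 117 months.

117 months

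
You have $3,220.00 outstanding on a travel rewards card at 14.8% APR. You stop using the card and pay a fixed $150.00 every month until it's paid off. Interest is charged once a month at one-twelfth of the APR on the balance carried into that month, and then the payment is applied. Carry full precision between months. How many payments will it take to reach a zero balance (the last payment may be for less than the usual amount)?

Monthly rate r = 14.8%/12 = 1.23333% = 0.0123333.
Recurrence: B ← B·(1+r) − $150.00.
Month 1: interest $39.71; balance after payment $3,109.71.
Month 2: interest $38.35; balance after payment $2,998.07.
Closed form: n = −ln(1 − rB₀/P)/ln(1+r) = −ln(0.73524)/ln(1.01233) ≈ 25.090, so the balance reaches zero during payment 26.

26 months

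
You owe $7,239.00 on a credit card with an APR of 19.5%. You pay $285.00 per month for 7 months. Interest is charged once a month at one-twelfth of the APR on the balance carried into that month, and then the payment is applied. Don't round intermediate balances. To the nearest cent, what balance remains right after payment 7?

Monthly rate r = 19.5%/12 = 1.625% = 0.01625.
Each month: B ← B·(1+r) − $285.00.
Month 1: interest $117.63; balance after payment $7,071.63.
Month 2: interest $114.91; balance after payment $6,901.55.
Month 3: interest $112.15; balance after payment $6,728.70.
Month 4: interest $109.34; balance after payment $6,553.04.
Month 5: interest $106.49; balance after payment $6,374.53.
Month 6: interest $103.59; balance after payment $6,193.11.
Month 7: interest $100.64; balance after payment $6,008.75.

$6,008.75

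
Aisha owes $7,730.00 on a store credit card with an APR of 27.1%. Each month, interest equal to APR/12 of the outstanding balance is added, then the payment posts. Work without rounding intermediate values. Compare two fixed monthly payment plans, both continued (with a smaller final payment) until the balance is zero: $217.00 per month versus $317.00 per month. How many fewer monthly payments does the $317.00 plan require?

38 fewer payments

Monthly rate r = 27.1%/12 = 2.25833% = 0.0225833.
At $217.00/mo: n = ⌈−ln(1 − rB₀/P)/ln(1+r)⌉ = 74 payments (last $17.46); total interest = total paid − $7,730.00 = $8,128.46.
At $317.00/mo: 36 payments (last $262.00); total interest $3,627.00.
Payments saved = 74 − 36 = 38.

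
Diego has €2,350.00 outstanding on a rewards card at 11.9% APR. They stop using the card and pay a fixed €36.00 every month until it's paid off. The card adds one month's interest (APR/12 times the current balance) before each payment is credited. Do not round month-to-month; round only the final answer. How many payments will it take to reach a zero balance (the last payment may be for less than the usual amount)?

106 months

Monthly rate r = 11.9%/12 = 0.991667% = 0.00991667.
Recurrence: B ← B·(1+r) − €36.00.
Month 1: interest €23.30; balance after payment €2,337.30.
Month 2: interest €23.18; balance after payment €2,324.48.
Closed form: n = −ln(1 − rB₀/P)/ln(1+r) = −ln(0.35266)/ln(1.00992) ≈ 105.621, so the balance reaches zero during payment 106.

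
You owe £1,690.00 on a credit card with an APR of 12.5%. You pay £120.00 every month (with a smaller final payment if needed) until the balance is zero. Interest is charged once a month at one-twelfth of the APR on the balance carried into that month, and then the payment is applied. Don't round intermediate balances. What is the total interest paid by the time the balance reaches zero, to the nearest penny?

£147.23

Monthly rate r = 12.5%/12 = 1.04167% = 0.0104167.
Payoff takes n = ⌈−ln(1 − rB₀/P)/ln(1+r)⌉ = ⌈15.309⌉ = 16 payments; the last is £37.23.
Total paid = 15·£120.00 + £37.23 = £1,837.23.
Total interest = total paid − principal = £1,837.23 − £1,690.00 = £147.23.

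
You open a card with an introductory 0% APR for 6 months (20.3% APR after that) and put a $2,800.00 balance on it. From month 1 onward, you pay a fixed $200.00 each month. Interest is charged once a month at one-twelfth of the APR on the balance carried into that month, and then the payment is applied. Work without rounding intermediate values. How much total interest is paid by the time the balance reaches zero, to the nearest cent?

Promo months 1–6 at r₀ = 0%/12 = 0; months 7+ at r₁ = 20.3%/12 = 0.0169167.
After month 6 (no interest yet): B = $2,800.00 − 6·$200.00 = $1,600.00.
Then at r₁ with $200.00/mo: n₂ = −ln(1 − r₁·B/P)/ln(1+r₁) ≈ 8.67 → 9 more payments.
Total paid = 14·$200.00 + $134.02 = $2,934.02; interest = $2,934.02 − $2,800.00 = $134.02.

$134.02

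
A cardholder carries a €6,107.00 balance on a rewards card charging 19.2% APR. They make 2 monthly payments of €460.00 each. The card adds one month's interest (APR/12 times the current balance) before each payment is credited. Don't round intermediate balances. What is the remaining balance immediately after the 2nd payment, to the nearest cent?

Monthly rate r = 19.2%/12 = 1.6% = 0.016.
Each month: B ← B·(1+r) − €460.00.
Month 1: interest €97.71; balance after payment €5,744.71.
Month 2: interest €91.92; balance after payment €5,376.63.

€5,376.63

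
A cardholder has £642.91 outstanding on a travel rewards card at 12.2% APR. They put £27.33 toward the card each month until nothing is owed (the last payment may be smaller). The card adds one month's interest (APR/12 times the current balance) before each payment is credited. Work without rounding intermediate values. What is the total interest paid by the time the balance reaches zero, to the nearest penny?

£95.59

Monthly rate r = 12.2%/12 = 1.01667% = 0.0101667.
Payoff takes n = ⌈−ln(1 − rB₀/P)/ln(1+r)⌉ = ⌈27.022⌉ = 28 payments; the last is £0.59.
Total paid = 27·£27.33 + £0.59 = £738.50.
Total interest = total paid − principal = £738.50 − £642.91 = £95.59.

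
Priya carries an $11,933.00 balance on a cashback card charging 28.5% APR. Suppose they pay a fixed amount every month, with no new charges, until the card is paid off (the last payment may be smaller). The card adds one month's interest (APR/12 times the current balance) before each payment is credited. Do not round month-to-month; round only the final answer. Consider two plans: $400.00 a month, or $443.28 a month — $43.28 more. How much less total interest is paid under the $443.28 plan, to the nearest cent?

$1,748.52

Monthly rate r = 28.5%/12 = 2.375% = 0.02375.
At $400.00/mo: n = ⌈−ln(1 − rB₀/P)/ln(1+r)⌉ = 53 payments (last $209.55); total interest = total paid − $11,933.00 = $9,076.55.
At $443.28/mo: 44 payments (last $199.99); total interest $7,328.03.
Interest saved = $9,076.55 − $7,328.03 = $1,748.52.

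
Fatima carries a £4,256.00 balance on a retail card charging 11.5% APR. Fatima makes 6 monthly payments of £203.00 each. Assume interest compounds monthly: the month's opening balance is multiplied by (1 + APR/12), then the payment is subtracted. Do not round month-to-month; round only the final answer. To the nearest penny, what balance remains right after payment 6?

Monthly rate r = 11.5%/12 = 0.958333% = 0.00958333.
Each month: B ← B·(1+r) − £203.00.
Month 1: interest £40.79; balance after payment £4,093.79.
Month 2: interest £39.23; balance after payment £3,930.02.
Month 3: interest £37.66; balance after payment £3,764.68.
Month 4: interest £36.08; balance after payment £3,597.76.
Month 5: interest £34.48; balance after payment £3,429.24.
Month 6: interest £32.86; balance after payment £3,259.10.

£3,259.10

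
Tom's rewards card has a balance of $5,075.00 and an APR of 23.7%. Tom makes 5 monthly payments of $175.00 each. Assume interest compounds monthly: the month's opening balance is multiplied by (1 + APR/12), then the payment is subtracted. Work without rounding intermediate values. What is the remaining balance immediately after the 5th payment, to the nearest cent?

$4,686.09

Monthly rate r = 23.7%/12 = 1.975% = 0.01975.
Each month: B ← B·(1+r) − $175.00.
Month 1: interest $100.23; balance after payment $5,000.23.
Month 2: interest $98.75; balance after payment $4,923.99.
Month 3: interest $97.25; balance after payment $4,846.23.
Month 4: interest $95.71; balance after payment $4,766.95.
Month 5: interest $94.15; balance after payment $4,686.09.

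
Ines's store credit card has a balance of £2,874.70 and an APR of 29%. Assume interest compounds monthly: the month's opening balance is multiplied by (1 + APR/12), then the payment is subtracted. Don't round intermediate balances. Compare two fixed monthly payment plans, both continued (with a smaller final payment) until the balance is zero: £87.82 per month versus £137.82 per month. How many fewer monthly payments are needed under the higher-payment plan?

Monthly rate r = 29%/12 = 2.41667% = 0.0241667.
At £87.82/mo: n = ⌈−ln(1 − rB₀/P)/ln(1+r)⌉ = 66 payments (last £50.31); total interest = total paid − £2,874.70 = £2,883.91.
At £137.82/mo: 30 payments (last £51.38); total interest £1,173.46.
Payments saved = 66 − 30 = 36.

36 fewer payments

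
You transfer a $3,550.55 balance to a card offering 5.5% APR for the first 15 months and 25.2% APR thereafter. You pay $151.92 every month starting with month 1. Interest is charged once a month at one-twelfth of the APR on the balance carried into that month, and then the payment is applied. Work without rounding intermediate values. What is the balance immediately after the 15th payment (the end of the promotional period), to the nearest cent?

$1,449.26

Promo months 1–15 at r₀ = 5.5%/12 = 0.00458333; months 16+ at r₁ = 25.2%/12 = 0.021.
After month 15: iterate B ← B·(1+r₀) − $151.92 for 15 months → $1,449.26.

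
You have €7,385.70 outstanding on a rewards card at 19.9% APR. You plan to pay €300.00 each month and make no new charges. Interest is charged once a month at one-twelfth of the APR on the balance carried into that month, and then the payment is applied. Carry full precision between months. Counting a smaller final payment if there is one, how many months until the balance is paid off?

Monthly rate r = 19.9%/12 = 1.65833% = 0.0165833.
Recurrence: B ← B·(1+r) − €300.00.
Month 1: interest €122.48; balance after payment €7,208.18.
Month 2: interest €119.54; balance after payment €7,027.72.
Closed form: n = −ln(1 − rB₀/P)/ln(1+r) = −ln(0.59173)/ln(1.01658) ≈ 31.902, so the balance reaches zero during payment 32.

32 months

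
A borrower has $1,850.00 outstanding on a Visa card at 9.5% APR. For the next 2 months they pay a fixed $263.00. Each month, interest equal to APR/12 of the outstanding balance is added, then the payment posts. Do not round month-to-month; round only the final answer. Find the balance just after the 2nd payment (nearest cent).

Monthly rate r = 9.5%/12 = 0.791667% = 0.00791667.
Each month: B ← B·(1+r) − $263.00.
Month 1: interest $14.65; balance after payment $1,601.65.
Month 2: interest $12.68; balance after payment $1,351.33.

$1,351.33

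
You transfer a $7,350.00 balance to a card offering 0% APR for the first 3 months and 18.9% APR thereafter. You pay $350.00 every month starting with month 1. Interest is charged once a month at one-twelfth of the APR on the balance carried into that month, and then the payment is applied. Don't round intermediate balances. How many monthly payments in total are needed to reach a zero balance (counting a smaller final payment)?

Promo months 1–3 at r₀ = 0%/12 = 0; months 4+ at r₁ = 18.9%/12 = 0.01575.
After month 3 (no interest yet): B = $7,350.00 − 3·$350.00 = $6,300.00.
Then at r₁ with $350.00/mo: n₂ = −ln(1 − r₁·B/P)/ln(1+r₁) ≈ 21.33 → 22 more payments.

25 months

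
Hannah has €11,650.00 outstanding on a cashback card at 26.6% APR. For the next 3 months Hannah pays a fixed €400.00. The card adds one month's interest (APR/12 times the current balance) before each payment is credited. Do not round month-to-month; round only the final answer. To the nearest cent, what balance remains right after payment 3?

Monthly rate r = 26.6%/12 = 2.21667% = 0.0221667.
Each month: B ← B·(1+r) − €400.00.
Month 1: interest €258.24; balance after payment €11,508.24.
Month 2: interest €255.10; balance after payment €11,363.34.
Month 3: interest €251.89; balance after payment €11,215.23.

€11,215.23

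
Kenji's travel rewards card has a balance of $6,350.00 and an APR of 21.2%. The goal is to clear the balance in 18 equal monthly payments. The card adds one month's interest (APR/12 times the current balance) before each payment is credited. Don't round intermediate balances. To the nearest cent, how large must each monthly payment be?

Monthly rate r = 21.2%/12 = 1.76667% = 0.0176667.
Level-payment amortization: P = B₀·r / (1 − (1+r)^(−n)) = 6350.00·0.0176667 / (1 − 1.01767^(−18)).
Denominator 1 − (1+r)^(−18) = 0.270374326.
P = 112.183 / 0.270374326 ≈ 414.92.

$414.92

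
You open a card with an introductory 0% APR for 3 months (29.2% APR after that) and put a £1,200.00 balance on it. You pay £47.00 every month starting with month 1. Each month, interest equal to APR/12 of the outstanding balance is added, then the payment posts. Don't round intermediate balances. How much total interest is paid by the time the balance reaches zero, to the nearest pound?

£495

Promo months 1–3 at r₀ = 0%/12 = 0; months 4+ at r₁ = 29.2%/12 = 0.0243333.
After month 3 (no interest yet): B = £1,200.00 − 3·£47.00 = £1,059.00.
Then at r₁ with £47.00/mo: n₂ = −ln(1 − r₁·B/P)/ln(1+r₁) ≈ 33.05 → 34 more payments.
Total paid = 36·£47.00 + £2.57 = £1,694.57; interest = £1,694.57 − £1,200.00 = £494.57.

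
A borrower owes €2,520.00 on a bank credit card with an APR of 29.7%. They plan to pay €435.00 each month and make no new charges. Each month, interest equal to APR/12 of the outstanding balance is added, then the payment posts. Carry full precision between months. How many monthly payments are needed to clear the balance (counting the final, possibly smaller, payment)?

7 payments

Monthly rate r = 29.7%/12 = 2.475% = 0.02475.
Recurrence: B ← B·(1+r) − €435.00.
Month 1: interest €62.37; balance after payment €2,147.37.
Month 2: interest €53.15; balance after payment €1,765.52.
Closed form: n = −ln(1 − rB₀/P)/ln(1+r) = −ln(0.85662)/ln(1.02475) ≈ 6.330, so the balance reaches zero during payment 7.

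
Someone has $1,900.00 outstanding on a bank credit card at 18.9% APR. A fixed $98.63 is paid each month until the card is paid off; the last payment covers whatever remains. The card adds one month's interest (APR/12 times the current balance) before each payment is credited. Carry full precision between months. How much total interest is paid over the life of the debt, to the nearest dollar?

Monthly rate r = 18.9%/12 = 1.575% = 0.01575.
Payoff takes n = ⌈−ln(1 − rB₀/P)/ln(1+r)⌉ = ⌈23.136⌉ = 24 payments; the last is $13.51.
Total paid = 23·$98.63 + $13.51 = $2,282.00.
Total interest = total paid − principal = $2,282.00 − $1,900.00 = $382.00.

$382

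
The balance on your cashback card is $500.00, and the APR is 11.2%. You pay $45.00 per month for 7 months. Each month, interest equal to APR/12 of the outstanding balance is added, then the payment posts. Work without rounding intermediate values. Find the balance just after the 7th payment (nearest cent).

$209.64

Monthly rate r = 11.2%/12 = 0.933333% = 0.00933333.
Each month: B ← B·(1+r) − $45.00.
Month 1: interest $4.67; balance after payment $459.67.
Month 2: interest $4.29; balance after payment $418.96.
Month 3: interest $3.91; balance after payment $377.87.
Month 4: interest $3.53; balance after payment $336.39.
Month 5: interest $3.14; balance after payment $294.53.
Month 6: interest $2.75; balance after payment $252.28.
Month 7: interest $2.35; balance after payment $209.64.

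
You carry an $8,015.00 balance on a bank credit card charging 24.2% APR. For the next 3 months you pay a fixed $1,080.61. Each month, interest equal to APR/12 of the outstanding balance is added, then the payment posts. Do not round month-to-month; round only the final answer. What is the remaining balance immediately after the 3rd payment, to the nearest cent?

$5,202.11

Monthly rate r = 24.2%/12 = 2.01667% = 0.0201667.
Each month: B ← B·(1+r) − $1,080.61.
Month 1: interest $161.64; balance after payment $7,096.03.
Month 2: interest $143.10; balance after payment $6,158.52.
Month 3: interest $124.20; balance after payment $5,202.11.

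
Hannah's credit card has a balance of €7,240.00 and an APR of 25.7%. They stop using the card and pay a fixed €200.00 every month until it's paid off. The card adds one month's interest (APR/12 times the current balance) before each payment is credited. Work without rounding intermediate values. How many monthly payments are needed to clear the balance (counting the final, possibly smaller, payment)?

Monthly rate r = 25.7%/12 = 2.14167% = 0.0214167.
Recurrence: B ← B·(1+r) − €200.00.
Month 1: interest €155.06; balance after payment €7,195.06.
Month 2: interest €154.09; balance after payment €7,149.15.
Closed form: n = −ln(1 − rB₀/P)/ln(1+r) = −ln(0.22472)/ln(1.02142) ≈ 70.452, so the balance reaches zero during payment 71.

71 payments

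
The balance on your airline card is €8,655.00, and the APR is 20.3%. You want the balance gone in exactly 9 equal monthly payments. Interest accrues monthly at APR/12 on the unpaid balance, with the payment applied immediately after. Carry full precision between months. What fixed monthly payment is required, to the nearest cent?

Monthly rate r = 20.3%/12 = 1.69167% = 0.0169167.
Level-payment amortization: P = B₀·r / (1 − (1+r)^(−n)) = 8655.00·0.0169167 / (1 − 1.01692^(−9)).
Denominator 1 − (1+r)^(−9) = 0.140132146.
P = 146.414 / 0.140132146 ≈ 1044.83.

€1,044.83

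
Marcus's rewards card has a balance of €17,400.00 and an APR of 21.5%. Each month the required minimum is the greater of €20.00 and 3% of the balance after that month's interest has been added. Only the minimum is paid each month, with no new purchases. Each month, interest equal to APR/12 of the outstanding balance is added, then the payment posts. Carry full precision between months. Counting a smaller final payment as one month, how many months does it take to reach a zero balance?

Monthly rate r = 21.5%/12 = 1.79167% = 0.0179167.
While 3% of the post-interest balance exceeds €20.00, each month B ← (B·(1+r))·(1 − 0.03), i.e. B shrinks by the factor (1+r)·0.97 = 0.98738.
This holds for months 1–259. Entering month 260 the balance is €648.48; 3% of the post-interest balance is now below €20.00, so the flat €20.00 minimum applies from here.
From month 260 a fixed €20.00 at rate r clears €648.48 in 49 more payments. Total: 259 + 49 = 308 months.

308 months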